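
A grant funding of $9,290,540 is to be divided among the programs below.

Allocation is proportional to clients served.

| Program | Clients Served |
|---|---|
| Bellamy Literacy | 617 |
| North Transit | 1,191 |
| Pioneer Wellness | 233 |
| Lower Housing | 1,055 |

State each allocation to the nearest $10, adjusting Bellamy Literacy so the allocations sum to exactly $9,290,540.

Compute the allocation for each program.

Bellamy Literacy: $1,851,500 | North Transit: $3,573,980 | Pioneer Wellness: $699,190 | Lower Housing: $3,165,870

Total clients served = 3,096.
Pro-rata amounts: Bellamy Literacy 617/3,096 × $9,290,540 = 1,851,506.20; North Transit 1,191/3,096 × $9,290,540 = 3,573,977.11; Pioneer Wellness 233/3,096 × $9,290,540 = 699,191.16; Lower Housing 1,055/3,096 × $9,290,540 = 3,165,865.54.
At nearest $10: Bellamy Literacy $1,851,510; North Transit $3,573,980; Pioneer Wellness $699,190; Lower Housing $3,165,870. Sum = $9,290,550.
Difference $9,290,540 − $9,290,550 = −$10 applied to Bellamy Literacy: Bellamy Literacy becomes $1,851,500.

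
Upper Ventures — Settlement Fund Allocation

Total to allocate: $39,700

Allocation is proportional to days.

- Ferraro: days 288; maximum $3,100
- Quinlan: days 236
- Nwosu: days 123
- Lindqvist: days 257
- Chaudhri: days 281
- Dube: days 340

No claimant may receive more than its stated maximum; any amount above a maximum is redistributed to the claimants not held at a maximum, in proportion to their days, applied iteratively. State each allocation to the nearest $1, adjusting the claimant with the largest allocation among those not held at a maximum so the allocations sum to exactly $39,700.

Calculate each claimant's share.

Total days = 1,525.
Proportional shares (ignoring caps): Ferraro 7,497.44; Quinlan 6,143.74; Nwosu 3,202.03; Lindqvist 6,690.43; Chaudhri 7,315.21; Dube 8,851.15.
Cap binds for Ferraro ($3,100); balance $36,600 reallocated over remaining days 1,237.
Redistributed shares: Quinlan 6,982.70 → $6,983; Nwosu 3,639.29 → $3,639; Lindqvist 7,604.04 → $7,604; Chaudhri 8,314.15 → $8,314; Dube 10,059.82 → $10,060.

Ferraro: $3,100; Quinlan: $6,983; Nwosu: $3,639; Lindqvist: $7,604; Chaudhri: $8,314; Dube: $10,060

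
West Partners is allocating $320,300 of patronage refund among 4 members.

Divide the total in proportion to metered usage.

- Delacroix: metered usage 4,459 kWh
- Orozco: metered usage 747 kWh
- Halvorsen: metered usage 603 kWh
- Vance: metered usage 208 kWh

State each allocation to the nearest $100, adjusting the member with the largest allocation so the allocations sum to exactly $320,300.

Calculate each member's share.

Total metered usage = 6,017.
Pro-rata amounts: Delacroix 4,459/6,017 × $320,300 = 237,363.75; Orozco 747/6,017 × $320,300 = 39,764.68; Halvorsen 603/6,017 × $320,300 = 32,099.20; Vance 208/6,017 × $320,300 = 11,072.36.
At nearest $100: Delacroix $237,400; Orozco $39,800; Halvorsen $32,100; Vance $11,100. Sum = $320,400.
Difference $320,300 − $320,400 = −$100 applied to largest allocation (Delacroix): Delacroix becomes $237,300.

Delacroix: $237,300 | Orozco: $39,800 | Halvorsen: $32,100 | Vance: $11,100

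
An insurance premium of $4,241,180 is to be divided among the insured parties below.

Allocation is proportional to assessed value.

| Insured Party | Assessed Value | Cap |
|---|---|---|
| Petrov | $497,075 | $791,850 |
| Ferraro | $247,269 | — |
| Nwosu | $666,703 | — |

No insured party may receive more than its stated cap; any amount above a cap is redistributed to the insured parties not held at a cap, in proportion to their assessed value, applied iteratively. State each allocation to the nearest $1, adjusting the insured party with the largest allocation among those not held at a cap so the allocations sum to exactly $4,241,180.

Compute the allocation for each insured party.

Combined assessed value = 1,411,047.
Pro-rata shares before constraints: Petrov 1,494,056.93; Ferraro 743,215.74; Nwosu 2,003,907.33.
Held at cap: Petrov ($791,850); balance $3,449,330 reallocated over remaining assessed value 913,972.
Shares after redistribution: Ferraro 933,193.12 → $933,193; Nwosu 2,516,136.88 → $2,516,137.

Petrov: $791,850; Ferraro: $933,193; Nwosu: $2,516,137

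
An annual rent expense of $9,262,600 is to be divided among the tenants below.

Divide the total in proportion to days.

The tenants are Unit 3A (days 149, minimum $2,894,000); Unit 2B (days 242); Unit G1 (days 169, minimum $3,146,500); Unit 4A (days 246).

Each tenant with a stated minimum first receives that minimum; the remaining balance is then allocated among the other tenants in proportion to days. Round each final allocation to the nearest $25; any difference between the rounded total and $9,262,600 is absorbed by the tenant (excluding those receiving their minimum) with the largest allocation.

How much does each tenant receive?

Unit 3A: $2,894,000; Unit 2B: $1,597,850; Unit G1: $3,146,500; Unit 4A: $1,624,250

Fund the minimums — Unit 3A $2,894,000; Unit G1 $3,146,500. Residual $3,222,100.
Residual split over remaining days 488: Unit 2B 1,597,844.67 → $1,597,850; Unit 4A 1,624,255.33 → $1,624,250.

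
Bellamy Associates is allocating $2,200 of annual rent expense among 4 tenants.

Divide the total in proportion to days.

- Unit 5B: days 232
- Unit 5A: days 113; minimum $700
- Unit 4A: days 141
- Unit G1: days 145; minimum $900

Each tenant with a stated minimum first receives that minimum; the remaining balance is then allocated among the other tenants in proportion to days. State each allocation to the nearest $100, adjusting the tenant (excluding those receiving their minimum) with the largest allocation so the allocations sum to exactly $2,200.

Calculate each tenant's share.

Unit 5B: $400 · Unit 5A: $700 · Unit 4A: $200 · Unit G1: $900

Fund the minimums — Unit 5A $700; Unit G1 $900. Balance $600.
Balance split over remaining days 373: Unit 5B 373.19 → $400; Unit 4A 226.81 → $200.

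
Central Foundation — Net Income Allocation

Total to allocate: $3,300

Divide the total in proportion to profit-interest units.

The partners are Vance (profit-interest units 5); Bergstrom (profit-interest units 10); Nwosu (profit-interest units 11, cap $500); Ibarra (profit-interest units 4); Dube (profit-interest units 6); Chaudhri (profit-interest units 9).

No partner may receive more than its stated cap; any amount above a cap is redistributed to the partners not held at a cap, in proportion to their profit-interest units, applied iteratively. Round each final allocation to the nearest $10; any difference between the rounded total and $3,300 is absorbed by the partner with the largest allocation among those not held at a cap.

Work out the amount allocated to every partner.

Vance: $410; Bergstrom: $830; Nwosu: $500; Ibarra: $330; Dube: $490; Chaudhri: $740

Sum of profit-interest units: 45.
Proportional shares (ignoring caps): Vance 366.67; Bergstrom 733.33; Nwosu 806.67; Ibarra 293.33; Dube 440.00; Chaudhri 660.00.
Held at cap: Nwosu ($500); balance $2,800 reallocated over remaining profit-interest units 34.
Redistributed shares: Vance 411.76 → $410; Bergstrom 823.53 → $820; Ibarra 329.41 → $330; Dube 494.12 → $490; Chaudhri 741.18 → $740.
Rounding difference +$10 applied to Bergstrom → $830.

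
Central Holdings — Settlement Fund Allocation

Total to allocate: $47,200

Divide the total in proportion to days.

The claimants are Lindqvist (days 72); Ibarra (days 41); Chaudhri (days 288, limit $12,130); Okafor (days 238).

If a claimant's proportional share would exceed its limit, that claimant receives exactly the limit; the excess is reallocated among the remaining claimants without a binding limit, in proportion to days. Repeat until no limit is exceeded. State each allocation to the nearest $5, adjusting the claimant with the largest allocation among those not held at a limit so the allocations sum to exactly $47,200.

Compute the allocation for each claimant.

Days total: 639.
Pro-rata shares before constraints: Lindqvist 5,318.31; Ibarra 3,028.48; Chaudhri 21,273.24; Okafor 17,579.97.
Held at cap: Chaudhri ($12,130); balance $35,070 reallocated over remaining days 351.
Shares after redistribution: Lindqvist 7,193.85 → $7,195; Ibarra 4,096.50 → $4,095; Okafor 23,779.66 → $23,780.

Lindqvist: $7,195 | Ibarra: $4,095 | Chaudhri: $12,130 | Okafor: $23,780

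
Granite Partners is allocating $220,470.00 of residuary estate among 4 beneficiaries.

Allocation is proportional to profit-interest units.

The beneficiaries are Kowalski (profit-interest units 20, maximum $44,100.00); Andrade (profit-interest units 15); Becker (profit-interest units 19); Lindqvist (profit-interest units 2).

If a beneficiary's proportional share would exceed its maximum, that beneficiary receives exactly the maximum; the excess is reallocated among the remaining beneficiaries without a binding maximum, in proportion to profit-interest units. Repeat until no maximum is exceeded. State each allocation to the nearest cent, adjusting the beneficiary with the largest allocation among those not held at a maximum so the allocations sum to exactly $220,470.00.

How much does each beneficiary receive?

Sum of profit-interest units: 56.
Unconstrained shares: Kowalski 78,739.2857; Andrade 59,054.4643; Becker 74,802.3214; Lindqvist 7,873.9286.
Capped: Kowalski ($44,100.00); residual $176,370.00 reallocated over remaining profit-interest units 36.
Redistributed shares: Andrade 73,487.5000 → $73,487.50; Becker 93,084.1667 → $93,084.17; Lindqvist 9,798.3333 → $9,798.33.

Kowalski: $44,100.00 · Andrade: $73,487.50 · Becker: $93,084.17 · Lindqvist: $9,798.33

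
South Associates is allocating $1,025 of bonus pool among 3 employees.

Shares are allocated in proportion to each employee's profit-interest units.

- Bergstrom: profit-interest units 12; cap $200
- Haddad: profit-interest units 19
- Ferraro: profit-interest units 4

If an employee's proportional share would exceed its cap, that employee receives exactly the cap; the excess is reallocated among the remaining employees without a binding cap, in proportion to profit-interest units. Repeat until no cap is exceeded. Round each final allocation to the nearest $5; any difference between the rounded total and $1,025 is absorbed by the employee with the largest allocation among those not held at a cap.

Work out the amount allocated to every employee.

Bergstrom: $200 · Haddad: $680 · Ferraro: $145

Total profit-interest units = 35.
Proportional shares (ignoring caps): Bergstrom 351.43; Haddad 556.43; Ferraro 117.14.
Held at cap: Bergstrom ($200); residual $825 reallocated over remaining profit-interest units 23.
Redistributed shares: Haddad 681.52 → $680; Ferraro 143.48 → $145.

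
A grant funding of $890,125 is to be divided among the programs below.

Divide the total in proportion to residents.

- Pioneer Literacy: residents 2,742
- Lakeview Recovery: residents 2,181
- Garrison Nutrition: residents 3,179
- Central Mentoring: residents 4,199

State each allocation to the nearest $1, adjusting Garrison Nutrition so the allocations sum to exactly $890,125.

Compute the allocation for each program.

Sum of residents: 12,301.
Proportional shares: Pioneer Literacy 2,742/12,301 × $890,125 = 198,416.61; Lakeview Recovery 2,181/12,301 × $890,125 = 157,821.53; Garrison Nutrition 3,179/12,301 × $890,125 = 230,038.81; Central Mentoring 4,199/12,301 × $890,125 = 303,848.05.
After rounding ($1): Pioneer Literacy $198,417; Lakeview Recovery $157,822; Garrison Nutrition $230,039; Central Mentoring $303,848. Sum = $890,126.
Difference $890,125 − $890,126 = −$1 applied to Garrison Nutrition: Garrison Nutrition becomes $230,038.

Pioneer Literacy: $198,417 | Lakeview Recovery: $157,822 | Garrison Nutrition: $230,038 | Central Mentoring: $303,848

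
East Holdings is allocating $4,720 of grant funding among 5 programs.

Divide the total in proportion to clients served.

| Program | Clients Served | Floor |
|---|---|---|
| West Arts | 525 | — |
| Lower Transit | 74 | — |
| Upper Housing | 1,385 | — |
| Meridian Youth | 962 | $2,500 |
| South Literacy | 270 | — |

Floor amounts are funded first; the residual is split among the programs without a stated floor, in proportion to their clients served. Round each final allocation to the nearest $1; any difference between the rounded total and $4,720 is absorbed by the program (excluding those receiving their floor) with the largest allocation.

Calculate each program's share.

West Arts: $517 · Lower Transit: $73 · Upper Housing: $1,364 · Meridian Youth: $2,500 · South Literacy: $266

Minimums first: Meridian Youth $2,500. Balance $2,220.
Balance split over remaining clients served 2,254: West Arts 517.08 → $517; Lower Transit 72.88 → $73; Upper Housing 1,364.11 → $1,364; South Literacy 265.93 → $266.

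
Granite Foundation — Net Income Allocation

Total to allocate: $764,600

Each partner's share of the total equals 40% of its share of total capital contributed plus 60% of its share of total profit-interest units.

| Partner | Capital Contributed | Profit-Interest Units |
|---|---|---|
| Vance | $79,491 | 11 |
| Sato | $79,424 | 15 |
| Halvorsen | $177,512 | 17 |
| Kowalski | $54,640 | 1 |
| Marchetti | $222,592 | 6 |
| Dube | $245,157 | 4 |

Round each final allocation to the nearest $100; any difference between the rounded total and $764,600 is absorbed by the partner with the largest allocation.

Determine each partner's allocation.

Vance: $121,800 · Sato: $155,700 · Halvorsen: $207,600 · Kowalski: $28,000 · Marchetti: $130,200 · Dube: $121,300

Totals — capital contributed 858,816, profit-interest units 54.
Blended shares (40% capital contributed + 60% profit-interest units): Vance 0.1592; Sato 0.2037; Halvorsen 0.2716; Kowalski 0.0366; Marchetti 0.1703; Dube 0.1586.
Raw shares: Vance 121,759.30; Sato 155,717.66; Halvorsen 207,639.70; Kowalski 27,953.85; Marchetti 130,242.39; Dube 121,287.09.
After rounding ($100): Vance $121,800; Sato $155,700; Halvorsen $207,600; Kowalski $28,000; Marchetti $130,200; Dube $121,300. Sum = $764,600.
Sum already equals the total — no adjustment.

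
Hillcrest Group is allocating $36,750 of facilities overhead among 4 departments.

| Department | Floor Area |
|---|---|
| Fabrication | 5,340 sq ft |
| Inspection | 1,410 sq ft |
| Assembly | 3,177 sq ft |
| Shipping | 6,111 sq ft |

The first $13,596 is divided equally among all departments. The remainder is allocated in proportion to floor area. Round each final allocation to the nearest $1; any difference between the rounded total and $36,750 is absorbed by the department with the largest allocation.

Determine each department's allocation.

Fabrication: $11,108; Inspection: $5,435; Assembly: $7,986; Shipping: $12,221

Equal tier: $13,596 ÷ 4 = $3,399 apiece.
Remainder $23,154 by floor area (total 16,038): Fabrication 7,709.34 → $7,709; Inspection 2,035.61 → $2,036; Assembly 4,586.62 → $4,587; Shipping 8,822.43 → $8,822.
Totals: Fabrication $3,399 + $7,709 = $11,108; Inspection $3,399 + $2,036 = $5,435; Assembly $3,399 + $4,587 = $7,986; Shipping $3,399 + $8,822 = $12,221.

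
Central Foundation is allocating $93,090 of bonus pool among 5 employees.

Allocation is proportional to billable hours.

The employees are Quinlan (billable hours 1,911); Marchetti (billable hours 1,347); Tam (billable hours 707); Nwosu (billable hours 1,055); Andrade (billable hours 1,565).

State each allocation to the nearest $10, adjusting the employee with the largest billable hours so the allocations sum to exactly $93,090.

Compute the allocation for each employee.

Sum of billable hours: 1,911 + 1,347 + 707 + 1,055 + 1,565 = 6,585.
Pro-rata amounts: Quinlan 27,015.18; Marchetti 19,042.10; Tam 9,994.63; Nwosu 14,914.19; Andrade 22,123.90.
After rounding ($10): Quinlan $27,020; Marchetti $19,040; Tam $9,990; Nwosu $14,910; Andrade $22,120. Sum = $93,080.
Difference $93,090 − $93,080 = +$10 applied to largest billable hours (Quinlan): Quinlan becomes $27,030.

Quinlan: $27,030 · Marchetti: $19,040 · Tam: $9,990 · Nwosu: $14,910 · Andrade: $22,120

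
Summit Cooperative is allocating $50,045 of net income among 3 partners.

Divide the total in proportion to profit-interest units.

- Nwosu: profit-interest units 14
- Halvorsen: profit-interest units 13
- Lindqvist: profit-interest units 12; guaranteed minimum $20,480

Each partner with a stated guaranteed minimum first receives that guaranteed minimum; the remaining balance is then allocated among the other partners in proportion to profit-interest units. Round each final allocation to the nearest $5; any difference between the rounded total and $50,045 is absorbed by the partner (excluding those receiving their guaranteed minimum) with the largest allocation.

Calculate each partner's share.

Nwosu: $15,330; Halvorsen: $14,235; Lindqvist: $20,480

Minimums first: Lindqvist $20,480. Remaining pool $29,565.
Remaining pool split over remaining profit-interest units 27: Nwosu 15,330.00 → $15,330; Halvorsen 14,235.00 → $14,235.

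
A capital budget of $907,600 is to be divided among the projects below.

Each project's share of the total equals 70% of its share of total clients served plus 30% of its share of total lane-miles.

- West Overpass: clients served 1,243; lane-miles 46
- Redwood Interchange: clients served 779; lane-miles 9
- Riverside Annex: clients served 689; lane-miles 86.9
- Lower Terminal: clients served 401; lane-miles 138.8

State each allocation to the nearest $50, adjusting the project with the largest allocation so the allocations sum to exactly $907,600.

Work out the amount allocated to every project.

Clients served total 3,112; lane-miles total 280.7.
Combined weights (70% clients served + 30% lane-miles): West Overpass 0.3288; Redwood Interchange 0.1848; Riverside Annex 0.2479; Lower Terminal 0.2385.
Proportional shares: West Overpass 298,380.69; Redwood Interchange 167,764.18; Riverside Annex 224,953.81; Lower Terminal 216,501.31.
After rounding ($50): West Overpass $298,400; Redwood Interchange $167,750; Riverside Annex $224,950; Lower Terminal $216,500. Sum = $907,600.
No rounding difference to absorb.

West Overpass: $298,400 · Redwood Interchange: $167,750 · Riverside Annex: $224,950 · Lower Terminal: $216,500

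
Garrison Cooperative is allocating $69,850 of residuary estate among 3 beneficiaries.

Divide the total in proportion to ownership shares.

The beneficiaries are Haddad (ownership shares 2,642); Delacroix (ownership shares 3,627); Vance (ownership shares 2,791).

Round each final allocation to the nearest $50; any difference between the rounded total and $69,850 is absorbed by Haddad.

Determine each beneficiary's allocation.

Haddad: $20,400 · Delacroix: $27,950 · Vance: $21,500

Ownership shares total: 9,060.
Unrounded shares: Haddad 2,642/9,060 × $69,850 = 20,369.06; Delacroix 3,627/9,060 × $69,850 = 27,963.13; Vance 2,791/9,060 × $69,850 = 21,517.81.
At nearest $50: Haddad $20,350; Delacroix $27,950; Vance $21,500. Sum = $69,800.
Difference $69,850 − $69,800 = +$50 applied to Haddad: Haddad becomes $20,400.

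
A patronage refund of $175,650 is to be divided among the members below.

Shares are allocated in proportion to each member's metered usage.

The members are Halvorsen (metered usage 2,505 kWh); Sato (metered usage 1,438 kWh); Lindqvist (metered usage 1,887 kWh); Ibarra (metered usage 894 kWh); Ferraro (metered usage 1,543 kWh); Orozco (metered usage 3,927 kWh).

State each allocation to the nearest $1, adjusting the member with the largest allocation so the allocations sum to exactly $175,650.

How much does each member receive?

Halvorsen: $36,084; Sato: $20,714; Lindqvist: $27,182; Ibarra: $12,878; Ferraro: $22,226; Orozco: $56,566

Metered usage total: 12,194.
Raw shares: Halvorsen 2,505/12,194 × $175,650 = 36,083.59; Sato 1,438/12,194 × $175,650 = 20,713.85; Lindqvist 1,887/12,194 × $175,650 = 27,181.53; Ibarra 894/12,194 × $175,650 = 12,877.73; Ferraro 1,543/12,194 × $175,650 = 22,226.34; Orozco 3,927/12,194 × $175,650 = 56,566.96.
Rounded to nearest $1: Halvorsen $36,084; Sato $20,714; Lindqvist $27,182; Ibarra $12,878; Ferraro $22,226; Orozco $56,567. Sum = $175,651.
Difference $175,650 − $175,651 = −$1 applied to largest allocation (Orozco): Orozco becomes $56,566.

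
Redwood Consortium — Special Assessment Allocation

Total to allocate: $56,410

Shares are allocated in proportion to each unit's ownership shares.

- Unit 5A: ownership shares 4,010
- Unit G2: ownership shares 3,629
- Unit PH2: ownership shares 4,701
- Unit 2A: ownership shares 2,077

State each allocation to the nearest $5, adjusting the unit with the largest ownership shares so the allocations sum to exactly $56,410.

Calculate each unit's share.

Unit 5A: $15,690 · Unit G2: $14,200 · Unit PH2: $18,395 · Unit 2A: $8,125

Combined ownership shares = 4,010 + 3,629 + 4,701 + 2,077 = 14,417.
Proportional shares: Unit 5A 15,690.10; Unit G2 14,199.34; Unit PH2 18,393.80; Unit 2A 8,126.76.
After rounding ($5): Unit 5A $15,690; Unit G2 $14,200; Unit PH2 $18,395; Unit 2A $8,125. Sum = $56,410.
No rounding difference to absorb.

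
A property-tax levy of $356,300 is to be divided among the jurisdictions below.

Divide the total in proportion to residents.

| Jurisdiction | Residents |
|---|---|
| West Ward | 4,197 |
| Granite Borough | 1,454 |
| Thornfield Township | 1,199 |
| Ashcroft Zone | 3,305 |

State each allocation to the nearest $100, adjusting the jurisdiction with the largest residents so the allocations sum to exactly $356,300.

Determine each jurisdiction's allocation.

West Ward: $147,200 · Granite Borough: $51,000 · Thornfield Township: $42,100 · Ashcroft Zone: $116,000

Sum of residents: 10,155.
Raw shares: West Ward 4,197/10,155 × $356,300 = 147,256.63; Granite Borough 1,454/10,155 × $356,300 = 51,015.28; Thornfield Township 1,199/10,155 × $356,300 = 42,068.31; Ashcroft Zone 3,305/10,155 × $356,300 = 115,959.77.
Rounded to nearest $100: West Ward $147,300; Granite Borough $51,000; Thornfield Township $42,100; Ashcroft Zone $116,000. Sum = $356,400.
Difference $356,300 − $356,400 = −$100 applied to largest residents (West Ward): West Ward becomes $147,200.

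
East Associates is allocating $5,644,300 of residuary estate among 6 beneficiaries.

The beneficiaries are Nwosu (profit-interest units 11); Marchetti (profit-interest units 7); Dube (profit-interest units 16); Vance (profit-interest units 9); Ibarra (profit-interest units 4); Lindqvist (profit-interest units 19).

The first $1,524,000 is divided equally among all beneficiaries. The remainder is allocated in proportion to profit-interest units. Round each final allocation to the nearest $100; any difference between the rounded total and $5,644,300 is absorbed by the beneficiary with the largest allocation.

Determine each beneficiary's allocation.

Nwosu: $940,700 | Marchetti: $691,000 | Dube: $1,252,900 | Vance: $815,900 | Ibarra: $503,700 | Lindqvist: $1,440,100

First tranche $1,524,000 split equally: $254,000 each.
Remainder $4,120,300 by profit-interest units (total 66): Nwosu 686,716.67 → $686,700; Marchetti 437,001.52 → $437,000; Dube 998,860.61 → $998,900; Vance 561,859.09 → $561,900; Ibarra 249,715.15 → $249,700; Lindqvist 1,186,146.97 → $1,186,100.
Totals: Nwosu $254,000 + $686,700 = $940,700; Marchetti $254,000 + $437,000 = $691,000; Dube $254,000 + $998,900 = $1,252,900; Vance $254,000 + $561,900 = $815,900; Ibarra $254,000 + $249,700 = $503,700; Lindqvist $254,000 + $1,186,100 = $1,440,100.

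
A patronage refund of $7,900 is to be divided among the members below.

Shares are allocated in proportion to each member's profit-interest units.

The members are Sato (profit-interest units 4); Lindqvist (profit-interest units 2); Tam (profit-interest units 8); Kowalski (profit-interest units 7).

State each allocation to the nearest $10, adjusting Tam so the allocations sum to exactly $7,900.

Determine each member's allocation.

Sum of profit-interest units: 21.
Unrounded shares: Sato 4/21 × $7,900 = 1,504.76; Lindqvist 2/21 × $7,900 = 752.38; Tam 8/21 × $7,900 = 3,009.52; Kowalski 7/21 × $7,900 = 2,633.33.
At nearest $10: Sato $1,500; Lindqvist $750; Tam $3,010; Kowalski $2,630. Sum = $7,890.
Difference $7,900 − $7,890 = +$10 applied to Tam: Tam becomes $3,020.

Sato: $1,500 | Lindqvist: $750 | Tam: $3,020 | Kowalski: $2,630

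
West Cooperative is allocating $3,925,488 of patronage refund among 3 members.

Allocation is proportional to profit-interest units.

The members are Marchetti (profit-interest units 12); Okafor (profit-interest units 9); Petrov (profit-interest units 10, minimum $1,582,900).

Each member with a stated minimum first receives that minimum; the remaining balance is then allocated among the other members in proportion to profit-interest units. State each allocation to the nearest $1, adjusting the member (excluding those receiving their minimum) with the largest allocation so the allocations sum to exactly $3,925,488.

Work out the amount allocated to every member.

Marchetti: $1,338,622; Okafor: $1,003,966; Petrov: $1,582,900

Guaranteed amounts: Petrov $1,582,900. Remaining pool $2,342,588.
Remaining pool split over remaining profit-interest units 21: Marchetti 1,338,621.71 → $1,338,622; Okafor 1,003,966.29 → $1,003,966.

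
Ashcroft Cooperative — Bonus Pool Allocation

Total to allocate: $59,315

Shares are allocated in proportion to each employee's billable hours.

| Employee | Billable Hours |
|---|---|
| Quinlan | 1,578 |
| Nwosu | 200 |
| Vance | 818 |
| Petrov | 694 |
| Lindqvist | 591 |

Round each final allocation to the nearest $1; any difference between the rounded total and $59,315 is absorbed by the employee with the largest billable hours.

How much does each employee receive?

Quinlan: $24,116 | Nwosu: $3,057 | Vance: $12,502 | Petrov: $10,607 | Lindqvist: $9,033

Total billable hours = 3,881.
Proportional shares: Quinlan 1,578/3,881 × $59,315 = 24,117.26; Nwosu 200/3,881 × $59,315 = 3,056.69; Vance 818/3,881 × $59,315 = 12,501.85; Petrov 694/3,881 × $59,315 = 10,606.70; Lindqvist 591/3,881 × $59,315 = 9,032.51.
At nearest $1: Quinlan $24,117; Nwosu $3,057; Vance $12,502; Petrov $10,607; Lindqvist $9,033. Sum = $59,316.
Difference $59,315 − $59,316 = −$1 applied to largest billable hours (Quinlan): Quinlan becomes $24,116.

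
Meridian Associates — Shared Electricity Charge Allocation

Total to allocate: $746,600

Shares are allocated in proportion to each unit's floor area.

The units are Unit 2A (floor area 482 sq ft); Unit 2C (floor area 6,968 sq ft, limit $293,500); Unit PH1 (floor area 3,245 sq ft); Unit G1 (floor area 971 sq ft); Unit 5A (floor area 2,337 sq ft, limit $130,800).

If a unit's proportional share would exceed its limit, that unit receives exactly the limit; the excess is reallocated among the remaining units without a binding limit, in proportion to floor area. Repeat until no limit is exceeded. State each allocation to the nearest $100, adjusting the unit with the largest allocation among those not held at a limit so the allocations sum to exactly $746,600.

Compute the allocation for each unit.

Floor area total: 14,003.
Pro-rata shares before constraints: Unit 2A 25,698.86; Unit 2C 371,513.88; Unit PH1 173,014.14; Unit G1 51,770.95; Unit 5A 124,602.17.
Capped: Unit 2C ($293,500); balance $453,100 reallocated over remaining floor area 7,035.
Capped: Unit 5A ($130,800); balance $322,300 reallocated over remaining floor area 4,698.
Shares after redistribution: Unit 2A 33,066.96 → $33,100; Unit PH1 222,618.88 → $222,600; Unit G1 66,614.15 → $66,600.

Unit 2A: $33,100 · Unit 2C: $293,500 · Unit PH1: $222,600 · Unit G1: $66,600 · Unit 5A: $130,800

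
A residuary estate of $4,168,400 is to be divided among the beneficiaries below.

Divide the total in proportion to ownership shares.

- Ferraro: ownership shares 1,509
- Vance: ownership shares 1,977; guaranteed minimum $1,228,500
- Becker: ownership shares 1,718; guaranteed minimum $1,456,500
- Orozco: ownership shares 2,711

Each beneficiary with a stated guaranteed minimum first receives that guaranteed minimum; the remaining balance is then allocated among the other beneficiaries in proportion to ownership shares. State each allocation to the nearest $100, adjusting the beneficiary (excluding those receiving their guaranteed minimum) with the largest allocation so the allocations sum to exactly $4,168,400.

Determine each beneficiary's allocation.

Minimums first: Vance $1,228,500; Becker $1,456,500. Residual $1,483,400.
Residual split over remaining ownership shares 4,220: Ferraro 530,438.53 → $530,400; Orozco 952,961.47 → $953,000.

Ferraro: $530,400 · Vance: $1,228,500 · Becker: $1,456,500 · Orozco: $953,000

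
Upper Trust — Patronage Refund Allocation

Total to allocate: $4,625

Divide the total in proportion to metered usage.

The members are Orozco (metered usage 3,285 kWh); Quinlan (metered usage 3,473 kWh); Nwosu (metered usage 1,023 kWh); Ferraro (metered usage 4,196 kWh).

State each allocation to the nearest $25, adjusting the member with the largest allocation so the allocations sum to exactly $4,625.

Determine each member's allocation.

Combined metered usage = 11,977.
Unrounded shares: Orozco 3,285/11,977 × $4,625 = 1,268.53; Quinlan 3,473/11,977 × $4,625 = 1,341.12; Nwosu 1,023/11,977 × $4,625 = 395.04; Ferraro 4,196/11,977 × $4,625 = 1,620.31.
At nearest $25: Orozco $1,275; Quinlan $1,350; Nwosu $400; Ferraro $1,625. Sum = $4,650.
Difference $4,625 − $4,650 = −$25 applied to largest allocation (Ferraro): Ferraro becomes $1,600.

Orozco: $1,275 | Quinlan: $1,350 | Nwosu: $400 | Ferraro: $1,600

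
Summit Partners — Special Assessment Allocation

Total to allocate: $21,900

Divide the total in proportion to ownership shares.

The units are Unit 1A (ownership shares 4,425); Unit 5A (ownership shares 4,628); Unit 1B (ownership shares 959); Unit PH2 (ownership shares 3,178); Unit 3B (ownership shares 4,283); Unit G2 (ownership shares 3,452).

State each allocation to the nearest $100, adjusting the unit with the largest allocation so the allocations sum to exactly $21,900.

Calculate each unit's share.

Combined ownership shares = 20,925.
Raw shares: Unit 1A 4,425/20,925 × $21,900 = 4,631.18; Unit 5A 4,628/20,925 × $21,900 = 4,843.64; Unit 1B 959/20,925 × $21,900 = 1,003.68; Unit PH2 3,178/20,925 × $21,900 = 3,326.08; Unit 3B 4,283/20,925 × $21,900 = 4,482.57; Unit G2 3,452/20,925 × $21,900 = 3,612.85.
At nearest $100: Unit 1A $4,600; Unit 5A $4,800; Unit 1B $1,000; Unit PH2 $3,300; Unit 3B $4,500; Unit G2 $3,600. Sum = $21,800.
Difference $21,900 − $21,800 = +$100 applied to largest allocation (Unit 5A): Unit 5A becomes $4,900.

Unit 1A: $4,600 | Unit 5A: $4,900 | Unit 1B: $1,000 | Unit PH2: $3,300 | Unit 3B: $4,500 | Unit G2: $3,600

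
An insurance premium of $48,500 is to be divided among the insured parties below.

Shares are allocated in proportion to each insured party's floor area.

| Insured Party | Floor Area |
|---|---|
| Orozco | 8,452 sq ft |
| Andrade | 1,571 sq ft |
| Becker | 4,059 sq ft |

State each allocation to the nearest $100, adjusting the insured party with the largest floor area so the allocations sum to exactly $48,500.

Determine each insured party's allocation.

Orozco: $29,100; Andrade: $5,400; Becker: $14,000

Total floor area = 8,452 + 1,571 + 4,059 = 14,082.
Raw shares: Orozco 29,109.64; Andrade 5,410.70; Becker 13,979.65.
At nearest $100: Orozco $29,100; Andrade $5,400; Becker $14,000. Sum = $48,500.
Sum already equals the total — no adjustment.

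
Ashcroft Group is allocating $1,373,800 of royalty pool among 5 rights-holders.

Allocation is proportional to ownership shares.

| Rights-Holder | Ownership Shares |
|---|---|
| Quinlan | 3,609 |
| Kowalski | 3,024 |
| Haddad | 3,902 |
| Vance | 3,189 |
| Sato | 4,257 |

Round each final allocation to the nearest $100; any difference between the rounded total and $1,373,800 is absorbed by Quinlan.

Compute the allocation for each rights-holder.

Quinlan: $275,900 · Kowalski: $231,000 · Haddad: $298,100 · Vance: $243,600 · Sato: $325,200

Ownership shares total: 17,981.
Raw shares: Quinlan 3,609/17,981 × $1,373,800 = 275,737.96; Kowalski 3,024/17,981 × $1,373,800 = 231,042.28; Haddad 3,902/17,981 × $1,373,800 = 298,124.00; Vance 3,189/17,981 × $1,373,800 = 243,648.75; Sato 4,257/17,981 × $1,373,800 = 325,247.02.
Rounded to nearest $100: Quinlan $275,700; Kowalski $231,000; Haddad $298,100; Vance $243,600; Sato $325,200. Sum = $1,373,600.
Difference $1,373,800 − $1,373,600 = +$200 applied to Quinlan: Quinlan becomes $275,900.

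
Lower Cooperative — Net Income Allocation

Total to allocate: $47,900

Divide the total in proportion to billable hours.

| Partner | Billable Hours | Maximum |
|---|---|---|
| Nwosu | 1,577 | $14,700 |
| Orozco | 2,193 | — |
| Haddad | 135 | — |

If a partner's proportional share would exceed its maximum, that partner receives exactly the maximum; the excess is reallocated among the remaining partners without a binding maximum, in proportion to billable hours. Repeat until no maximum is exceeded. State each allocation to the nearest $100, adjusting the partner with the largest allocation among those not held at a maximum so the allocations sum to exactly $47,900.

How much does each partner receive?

Billable hours total: 3,905.
Unconstrained shares: Nwosu 19,343.99; Orozco 26,900.05; Haddad 1,655.95.
Cap binds for Nwosu ($14,700); remaining pool $33,200 reallocated over remaining billable hours 2,328.
Redistributed shares: Orozco 31,274.74 → $31,300; Haddad 1,925.26 → $1,900.

Nwosu: $14,700 | Orozco: $31,300 | Haddad: $1,900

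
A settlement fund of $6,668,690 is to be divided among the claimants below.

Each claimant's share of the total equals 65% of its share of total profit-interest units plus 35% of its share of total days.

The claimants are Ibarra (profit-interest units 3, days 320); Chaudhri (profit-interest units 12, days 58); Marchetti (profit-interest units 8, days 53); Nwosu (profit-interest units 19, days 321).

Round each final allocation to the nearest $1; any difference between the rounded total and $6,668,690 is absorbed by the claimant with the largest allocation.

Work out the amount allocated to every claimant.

Ibarra: $1,302,827 | Chaudhri: $1,418,490 | Marchetti: $990,148 | Nwosu: $2,957,225

Totals — profit-interest units 42, days 752.
Blended shares (65% profit-interest units + 35% days): Ibarra 0.1954; Chaudhri 0.2127; Marchetti 0.1485; Nwosu 0.4434.
Proportional shares: Ibarra 1,302,826.90; Chaudhri 1,418,490.16; Marchetti 990,147.60; Nwosu 2,957,225.34.
After rounding ($1): Ibarra $1,302,827; Chaudhri $1,418,490; Marchetti $990,148; Nwosu $2,957,225. Sum = $6,668,690.
No rounding difference to absorb.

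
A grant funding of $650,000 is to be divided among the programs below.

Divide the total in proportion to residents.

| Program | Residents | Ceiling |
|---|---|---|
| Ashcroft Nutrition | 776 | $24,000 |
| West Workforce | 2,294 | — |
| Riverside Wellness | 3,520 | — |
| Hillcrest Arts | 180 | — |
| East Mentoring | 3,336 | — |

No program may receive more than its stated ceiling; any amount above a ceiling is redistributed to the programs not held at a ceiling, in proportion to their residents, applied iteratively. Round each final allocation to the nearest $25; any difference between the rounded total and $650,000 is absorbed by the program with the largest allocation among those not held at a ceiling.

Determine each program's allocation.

Ashcroft Nutrition: $24,000; West Workforce: $153,925; Riverside Wellness: $236,175; Hillcrest Arts: $12,075; East Mentoring: $223,825

Combined residents = 10,106.
Pro-rata shares before constraints: Ashcroft Nutrition 49,910.94; West Workforce 147,546.01; Riverside Wellness 226,400.16; Hillcrest Arts 11,577.28; East Mentoring 214,565.60.
Held at cap: Ashcroft Nutrition ($24,000); balance $626,000 reallocated over remaining residents 9,330.
Remaining shares: West Workforce 153,916.83 → $153,925; Riverside Wellness 236,175.78 → $236,175; Hillcrest Arts 12,077.17 → $12,075; East Mentoring 223,830.23 → $223,825.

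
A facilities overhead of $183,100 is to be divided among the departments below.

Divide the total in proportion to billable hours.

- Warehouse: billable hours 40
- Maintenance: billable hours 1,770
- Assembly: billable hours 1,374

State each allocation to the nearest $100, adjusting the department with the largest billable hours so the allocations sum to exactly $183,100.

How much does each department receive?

Combined billable hours = 40 + 1,770 + 1,374 = 3,184.
Raw shares: Warehouse 2,300.25; Maintenance 101,786.12; Assembly 79,013.63.
After rounding ($100): Warehouse $2,300; Maintenance $101,800; Assembly $79,000. Sum = $183,100.
Rounded total matches; no reconciliation needed.

Warehouse: $2,300; Maintenance: $101,800; Assembly: $79,000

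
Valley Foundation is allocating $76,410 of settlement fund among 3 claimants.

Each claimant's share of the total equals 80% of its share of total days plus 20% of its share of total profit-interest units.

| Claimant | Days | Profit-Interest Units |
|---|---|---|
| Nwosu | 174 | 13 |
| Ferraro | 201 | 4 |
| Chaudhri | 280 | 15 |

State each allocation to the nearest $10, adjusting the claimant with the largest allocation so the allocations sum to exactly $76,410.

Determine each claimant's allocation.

Nwosu: $22,450 | Ferraro: $20,670 | Chaudhri: $33,290

Totals — days 655, profit-interest units 32.
Blended shares (80% days + 20% profit-interest units): Nwosu 0.2938; Ferraro 0.2705; Chaudhri 0.4357.
Raw shares: Nwosu 22,446.90; Ferraro 20,668.61; Chaudhri 33,294.49.
Rounded to nearest $10: Nwosu $22,450; Ferraro $20,670; Chaudhri $33,290. Sum = $76,410.
Rounded total matches; no reconciliation needed.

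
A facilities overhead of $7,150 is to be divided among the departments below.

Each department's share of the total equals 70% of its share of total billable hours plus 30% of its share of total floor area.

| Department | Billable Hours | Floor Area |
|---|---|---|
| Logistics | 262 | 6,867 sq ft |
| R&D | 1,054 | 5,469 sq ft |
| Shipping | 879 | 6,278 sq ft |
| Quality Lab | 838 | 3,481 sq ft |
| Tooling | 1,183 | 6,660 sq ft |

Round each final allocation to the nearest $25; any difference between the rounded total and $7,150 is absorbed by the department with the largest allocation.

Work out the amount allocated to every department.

Totals — billable hours 4,216, floor area 28,755.
Composite weights (70% billable hours + 30% floor area): Logistics 0.1151; R&D 0.2321; Shipping 0.2114; Quality Lab 0.1755; Tooling 0.2659.
Pro-rata amounts: Logistics 823.28; R&D 1,659.21; Shipping 1,511.81; Quality Lab 1,254.49; Tooling 1,901.20.
Rounded to nearest $25: Logistics $825; R&D $1,650; Shipping $1,500; Quality Lab $1,250; Tooling $1,900. Sum = $7,125.
Difference $7,150 − $7,125 = +$25 applied to largest allocation (Tooling): Tooling becomes $1,925.

Logistics: $825 · R&D: $1,650 · Shipping: $1,500 · Quality Lab: $1,250 · Tooling: $1,925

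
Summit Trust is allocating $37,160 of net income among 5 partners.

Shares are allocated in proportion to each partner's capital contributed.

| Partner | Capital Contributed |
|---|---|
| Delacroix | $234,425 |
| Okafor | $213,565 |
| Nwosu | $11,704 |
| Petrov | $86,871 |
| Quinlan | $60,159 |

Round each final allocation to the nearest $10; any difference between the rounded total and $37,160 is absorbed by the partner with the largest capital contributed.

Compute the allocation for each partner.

Delacroix: $14,360 | Okafor: $13,080 | Nwosu: $720 | Petrov: $5,320 | Quinlan: $3,680

Combined capital contributed = 234,425 + 213,565 + 11,704 + 86,871 + 60,159 = 606,724.
Unrounded shares: Delacroix 14,357.82; Okafor 13,080.21; Nwosu 716.83; Petrov 5,320.58; Quinlan 3,684.56.
At nearest $10: Delacroix $14,360; Okafor $13,080; Nwosu $720; Petrov $5,320; Quinlan $3,680. Sum = $37,160.
No rounding difference to absorb.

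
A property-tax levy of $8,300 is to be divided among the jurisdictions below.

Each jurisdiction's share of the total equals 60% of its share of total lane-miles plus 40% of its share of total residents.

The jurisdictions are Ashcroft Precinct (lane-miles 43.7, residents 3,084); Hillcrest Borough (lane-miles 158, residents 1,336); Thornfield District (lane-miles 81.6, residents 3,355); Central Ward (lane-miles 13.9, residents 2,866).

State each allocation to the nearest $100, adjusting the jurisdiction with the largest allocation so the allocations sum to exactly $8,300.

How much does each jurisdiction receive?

Ashcroft Precinct: $1,700 | Hillcrest Borough: $3,100 | Thornfield District: $2,400 | Central Ward: $1,100

Totals — lane-miles 297.2, residents 10,641.
Combined weights (60% lane-miles + 40% residents): Ashcroft Precinct 0.2042; Hillcrest Borough 0.3692; Thornfield District 0.2909; Central Ward 0.1358.
Unrounded shares: Ashcroft Precinct 1,694.46; Hillcrest Borough 3,064.34; Thornfield District 2,414.08; Central Ward 1,127.11.
Rounded to nearest $100: Ashcroft Precinct $1,700; Hillcrest Borough $3,100; Thornfield District $2,400; Central Ward $1,100. Sum = $8,300.
Rounded total matches; no reconciliation needed.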